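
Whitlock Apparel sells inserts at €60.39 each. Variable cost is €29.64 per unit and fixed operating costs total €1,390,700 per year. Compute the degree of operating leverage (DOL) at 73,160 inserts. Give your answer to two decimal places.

Contribution at this volume is 73,160 × €30.75 = €2,249,670.00.
Subtracting fixed costs: EBIT = €2,249,670.00 − €1,390,700 = €858,970.00.
So DOL = total CM / EBIT = €2,249,670.00 / €858,970.00 = 2.6190.

2.62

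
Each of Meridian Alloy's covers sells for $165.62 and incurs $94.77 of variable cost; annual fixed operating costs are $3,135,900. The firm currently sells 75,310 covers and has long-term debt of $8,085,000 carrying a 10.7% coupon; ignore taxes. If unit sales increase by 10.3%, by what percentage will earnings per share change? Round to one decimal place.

+41.2%

At 75,310 units, contribution = 75,310 × $70.85 = $5,335,713.50.
Subtracting fixed costs: EBIT = $5,335,713.50 − $3,135,900 = $2,199,813.50.
After interest of $865,095.00, pre-tax earnings = $1,334,718.50.
DCL = total CM / (EBIT − I) = $5,335,713.50 / $1,334,718.50 = 3.9976.
EPS therefore changes by 3.9976 × (+10.3%) = +41.2%.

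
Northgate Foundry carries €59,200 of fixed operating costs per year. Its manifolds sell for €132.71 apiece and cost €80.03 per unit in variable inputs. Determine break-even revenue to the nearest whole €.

€149,135

Contribution margin per unit = €132.71 − €80.03 = €52.68, a CM ratio of €52.68 ÷ €132.71 = 0.3970.
Break-even revenue = fixed costs × price ÷ CM = €59,200 × €132.71 ÷ €52.68 = €149,135.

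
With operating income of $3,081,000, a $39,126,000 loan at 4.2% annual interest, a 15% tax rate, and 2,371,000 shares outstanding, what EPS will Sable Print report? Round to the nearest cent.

Interest = $1,643,292.00, so EBT = $3,081,000 − $1,643,292.00 = $1,437,708.00.
Net income = $1,437,708.00 × (1 − 0.15) = $1,222,051.80.
EPS = $1,222,051.80 ÷ 2,371,000 = $0.52.

$0.52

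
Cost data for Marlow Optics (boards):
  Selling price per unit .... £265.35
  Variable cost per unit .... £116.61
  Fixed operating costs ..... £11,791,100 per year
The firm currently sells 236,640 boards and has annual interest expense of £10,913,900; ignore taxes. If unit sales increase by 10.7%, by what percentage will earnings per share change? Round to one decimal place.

Total contribution margin = 236,640 × £148.74 = £35,197,833.60.
Operating income = contribution − fixed costs = £35,197,833.60 − £11,791,100 = £23,406,733.60.
After interest of £10,913,900.00, pre-tax earnings = £12,492,833.60.
Degree of combined leverage = contribution ÷ (EBIT − I) = £35,197,833.60 ÷ £12,492,833.60 = 2.8174.
EPS therefore changes by 2.8174 × (+10.7%) = +30.1%.

+30.1%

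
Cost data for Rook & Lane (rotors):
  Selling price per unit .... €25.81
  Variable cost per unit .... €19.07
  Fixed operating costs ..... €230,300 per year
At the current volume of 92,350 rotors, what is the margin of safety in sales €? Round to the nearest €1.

Each unit contributes €25.81 − €19.07 = €6.74. Break-even units = €230,300 ÷ €6.74 = 34,169.14; break-even revenue = 34,169.14 × €25.81 = €881,905.49.
Current sales = 92,350 × €25.81 = €2,383,553.50.
Margin of safety = €2,383,553.50 − €881,905.49 = €1,501,648.

€1,501,648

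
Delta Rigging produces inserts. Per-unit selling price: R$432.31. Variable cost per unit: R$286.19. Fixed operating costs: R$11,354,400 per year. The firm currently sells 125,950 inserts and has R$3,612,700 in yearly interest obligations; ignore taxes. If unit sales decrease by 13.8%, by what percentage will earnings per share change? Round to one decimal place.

Contribution at this volume is 125,950 × R$146.12 = R$18,403,814.00.
EBIT = R$18,403,814.00 − R$11,354,400 = R$7,049,414.00.
Interest = R$3,612,700.00, so EBIT − I = R$3,436,714.00.
Degree of combined leverage = contribution ÷ (EBIT − I) = R$18,403,814.00 ÷ R$3,436,714.00 = 5.3551.
%ΔEPS = DCL × %ΔSales = 5.3551 × -13.8% = -73.9%.

-73.9%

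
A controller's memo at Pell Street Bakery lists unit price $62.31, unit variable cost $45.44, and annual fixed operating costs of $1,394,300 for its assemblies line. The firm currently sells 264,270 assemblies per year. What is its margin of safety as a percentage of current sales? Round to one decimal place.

Unit CM = price − variable cost = $62.31 − $45.44 = $16.87. Break-even units = $1,394,300 ÷ $16.87 = 82,649.67; break-even revenue = 82,649.67 × $62.31 = $5,149,901.19.
Actual sales revenue = 264,270 × $62.31 = $16,466,663.70.
Margin of safety = ($16,466,663.70 − $5,149,901.19) ÷ $16,466,663.70 = 68.7%.

68.7%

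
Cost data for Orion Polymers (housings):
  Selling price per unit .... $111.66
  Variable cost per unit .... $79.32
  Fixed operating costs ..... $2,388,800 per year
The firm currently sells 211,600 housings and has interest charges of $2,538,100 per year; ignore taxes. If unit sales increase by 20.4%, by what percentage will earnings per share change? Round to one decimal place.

+72.9%

At 211,600 units, contribution = 211,600 × $32.34 = $6,843,144.00.
Subtracting fixed costs: EBIT = $6,843,144.00 − $2,388,800 = $4,454,344.00.
After interest of $2,538,100.00, pre-tax earnings = $1,916,244.00.
DCL = total CM / (EBIT − I) = $6,843,144.00 / $1,916,244.00 = 3.5711.
%ΔEPS = DCL × %ΔSales = 3.5711 × +20.4% = +72.9%.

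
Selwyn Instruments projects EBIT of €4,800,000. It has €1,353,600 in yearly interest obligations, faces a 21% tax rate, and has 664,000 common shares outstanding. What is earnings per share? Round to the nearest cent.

€4.10

Pre-tax income = €4,800,000 − €1,353,600.00 = €3,446,400.00.
After tax at 21%: net income = €3,446,400.00 × 0.79 = €2,722,656.00.
EPS = €2,722,656.00 ÷ 664,000 = €4.10.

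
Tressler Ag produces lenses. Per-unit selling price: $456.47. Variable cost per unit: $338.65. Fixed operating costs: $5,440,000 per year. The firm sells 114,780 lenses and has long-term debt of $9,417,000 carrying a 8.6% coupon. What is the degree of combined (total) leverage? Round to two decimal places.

Total contribution margin = 114,780 × $117.82 = $13,523,379.60.
Operating income = contribution − fixed costs = $13,523,379.60 − $5,440,000 = $8,083,379.60. Interest = $809,862.00.
DOL = $13,523,379.60 ÷ $8,083,379.60 = 1.6730; DFL = $8,083,379.60 ÷ $7,273,517.60 = 1.1113.
Combined leverage = 1.6730 × 1.1113 = 1.8592.

1.86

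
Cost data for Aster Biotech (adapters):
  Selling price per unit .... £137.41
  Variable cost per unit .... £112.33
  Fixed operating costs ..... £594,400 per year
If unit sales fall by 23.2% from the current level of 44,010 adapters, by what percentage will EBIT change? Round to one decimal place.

-50.3%

Contribution at this volume is 44,010 × £25.08 = £1,103,770.80.
Operating income = contribution − fixed costs = £1,103,770.80 − £594,400 = £509,370.80.
Degree of operating leverage = £1,103,770.80 / £509,370.80 = 2.1669.
So EBIT moves 2.1669 × (-23.2%) = -50.3%.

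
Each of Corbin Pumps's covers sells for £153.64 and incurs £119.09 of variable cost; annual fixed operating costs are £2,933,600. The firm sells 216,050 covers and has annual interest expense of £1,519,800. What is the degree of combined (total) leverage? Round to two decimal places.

Contribution at this volume is 216,050 × £34.55 = £7,464,527.50.
Subtracting fixed costs: EBIT = £7,464,527.50 − £2,933,600 = £4,530,927.50. Interest = £1,519,800.00.
DOL = £7,464,527.50 ÷ £4,530,927.50 = 1.6475; DFL = £4,530,927.50 ÷ £3,011,127.50 = 1.5047.
DCL = DOL × DFL = 1.6475 × 1.5047 = 2.4790.

2.48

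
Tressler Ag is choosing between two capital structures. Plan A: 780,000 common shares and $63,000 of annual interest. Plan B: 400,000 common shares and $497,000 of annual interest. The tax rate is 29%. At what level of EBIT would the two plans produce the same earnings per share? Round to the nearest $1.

At indifference, (EBIT − 63,000)(1 − t)/780,000 = (EBIT − 497,000)(1 − t)/400,000.
Cancelling (1 − t) and cross-multiplying: 400,000·(EBIT − 63,000) = 780,000·(EBIT − 497,000).
EBIT × (780,000 − 400,000) = 497,000 × 780,000 − 63,000 × 400,000 = 362,460,000,000, so EBIT = 362,460,000,000 ÷ 380,000 = 953,842.11.

$953,842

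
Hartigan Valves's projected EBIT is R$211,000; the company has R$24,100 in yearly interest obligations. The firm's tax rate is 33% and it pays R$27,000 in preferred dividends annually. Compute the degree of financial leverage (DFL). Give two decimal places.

Interest = R$24,100.00.
Pre-tax preferred-dividend burden = R$27,000 ÷ (1 − 0.33) = R$40,298.51.
DFL = EBIT ÷ [EBIT − I − D_p/(1−t)] = R$211,000 ÷ [R$211,000 − R$24,100.00 − R$40,298.51] = R$211,000 ÷ R$146,601.49 = 1.4393.

1.44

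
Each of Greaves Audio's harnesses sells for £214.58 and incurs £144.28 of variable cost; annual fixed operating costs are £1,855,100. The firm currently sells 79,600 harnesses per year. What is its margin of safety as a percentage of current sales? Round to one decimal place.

Unit CM = price − variable cost = £214.58 − £144.28 = £70.30. Break-even units = £1,855,100 ÷ £70.30 = 26,388.34; break-even revenue = 26,388.34 × £214.58 = £5,662,409.08.
Current sales = 79,600 × £214.58 = £17,080,568.00.
Margin of safety = (£17,080,568.00 − £5,662,409.08) ÷ £17,080,568.00 = 66.8%.

66.8%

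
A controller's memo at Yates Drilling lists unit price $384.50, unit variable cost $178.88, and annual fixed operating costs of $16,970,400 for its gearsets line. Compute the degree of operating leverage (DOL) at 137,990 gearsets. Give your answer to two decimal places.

At 137,990 units, contribution = 137,990 × $205.62 = $28,373,503.80.
Subtracting fixed costs: EBIT = $28,373,503.80 − $16,970,400 = $11,403,103.80.
So DOL = total CM / EBIT = $28,373,503.80 / $11,403,103.80 = 2.4882.

2.49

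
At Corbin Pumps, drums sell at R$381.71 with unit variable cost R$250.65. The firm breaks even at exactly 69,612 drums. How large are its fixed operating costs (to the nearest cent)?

R$9,123,348.72

Each unit contributes R$381.71 − R$250.65 = R$131.06.
Since BE = FC / CM, FC = 69,612 × R$131.06 = R$9,123,348.72.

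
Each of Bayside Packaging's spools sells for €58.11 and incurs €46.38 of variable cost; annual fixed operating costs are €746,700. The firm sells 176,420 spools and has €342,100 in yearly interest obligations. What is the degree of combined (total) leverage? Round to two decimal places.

Total contribution margin = 176,420 × €11.73 = €2,069,406.60.
EBIT = €2,069,406.60 − €746,700 = €1,322,706.60. Interest = €342,100.00.
DOL = €2,069,406.60 ÷ €1,322,706.60 = 1.5645; DFL = €1,322,706.60 ÷ €980,606.60 = 1.3489.
Combined leverage = 1.5645 × 1.3489 = 2.1104.

2.11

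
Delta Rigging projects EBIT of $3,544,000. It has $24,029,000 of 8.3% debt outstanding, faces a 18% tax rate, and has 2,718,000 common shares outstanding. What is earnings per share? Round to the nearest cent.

Pre-tax income = $3,544,000 − $1,994,407.00 = $1,549,593.00.
After tax at 18%: net income = $1,549,593.00 × 0.82 = $1,270,666.26.
Per share: $1,270,666.26 / 2,718,000 shares = $0.47.

$0.47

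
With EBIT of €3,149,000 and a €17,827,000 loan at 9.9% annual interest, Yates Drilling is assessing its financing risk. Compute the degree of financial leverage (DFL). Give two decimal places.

2.28

Annual interest charges come to €1,764,873.00.
Degree of financial leverage = EBIT / (EBIT − interest) = €3,149,000 / €1,384,127.00 = 2.2751.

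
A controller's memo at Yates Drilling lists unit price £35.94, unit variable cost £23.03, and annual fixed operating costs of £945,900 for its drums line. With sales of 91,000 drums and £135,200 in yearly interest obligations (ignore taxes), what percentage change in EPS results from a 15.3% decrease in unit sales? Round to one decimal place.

Total contribution margin = 91,000 × £12.91 = £1,174,810.00.
Operating income = contribution − fixed costs = £1,174,810.00 − £945,900 = £228,910.00.
After interest of £135,200.00, pre-tax earnings = £93,710.00.
Degree of combined leverage = contribution ÷ (EBIT − I) = £1,174,810.00 ÷ £93,710.00 = 12.5367.
EPS therefore changes by 12.5367 × (-15.3%) = -191.8%.

-191.8%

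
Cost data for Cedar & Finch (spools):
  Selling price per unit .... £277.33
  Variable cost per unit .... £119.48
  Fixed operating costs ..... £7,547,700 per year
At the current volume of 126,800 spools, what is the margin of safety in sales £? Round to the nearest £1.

£21,904,730

Each unit contributes £277.33 − £119.48 = £157.85. Break-even units = £7,547,700 ÷ £157.85 = 47,815.65; break-even revenue = 47,815.65 × £277.33 = £13,260,713.60.
Actual sales revenue = 126,800 × £277.33 = £35,165,444.00.
Margin of safety = £35,165,444.00 − £13,260,713.60 = £21,904,730.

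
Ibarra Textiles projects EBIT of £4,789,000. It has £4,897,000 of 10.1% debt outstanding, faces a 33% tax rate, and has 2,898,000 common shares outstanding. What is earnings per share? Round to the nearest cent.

£0.99

Pre-tax income = £4,789,000 − £494,597.00 = £4,294,403.00.
Net income = £4,294,403.00 × (1 − 0.33) = £2,877,250.01.
Per share: £2,877,250.01 / 2,898,000 shares = £0.99.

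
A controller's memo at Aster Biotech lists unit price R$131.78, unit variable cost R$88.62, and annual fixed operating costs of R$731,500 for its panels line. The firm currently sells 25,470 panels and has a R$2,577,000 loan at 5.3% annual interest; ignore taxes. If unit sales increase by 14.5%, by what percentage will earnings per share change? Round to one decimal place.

At 25,470 units, contribution = 25,470 × R$43.16 = R$1,099,285.20.
EBIT = R$1,099,285.20 − R$731,500 = R$367,785.20.
After interest of R$136,581.00, pre-tax earnings = R$231,204.20.
Degree of combined leverage = contribution ÷ (EBIT − I) = R$1,099,285.20 ÷ R$231,204.20 = 4.7546.
EPS therefore changes by 4.7546 × (+14.5%) = +68.9%.

+68.9%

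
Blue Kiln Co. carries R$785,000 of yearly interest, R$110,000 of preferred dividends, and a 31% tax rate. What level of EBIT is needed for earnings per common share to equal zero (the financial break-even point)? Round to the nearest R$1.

Grossing the preferred dividend up to pre-tax terms: R$110,000 / (1 − 0.31) = R$159,420.29.
Financial break-even EBIT = interest + D_p ÷ (1 − t) = R$785,000 + R$159,420.29 = R$944,420.29.

R$944,420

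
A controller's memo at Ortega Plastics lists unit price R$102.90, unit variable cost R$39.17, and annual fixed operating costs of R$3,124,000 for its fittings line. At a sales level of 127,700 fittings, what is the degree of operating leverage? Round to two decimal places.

At 127,700 units, contribution = 127,700 × R$63.73 = R$8,138,321.00.
Operating income = contribution − fixed costs = R$8,138,321.00 − R$3,124,000 = R$5,014,321.00.
Degree of operating leverage = R$8,138,321.00 / R$5,014,321.00 = 1.6230.

1.62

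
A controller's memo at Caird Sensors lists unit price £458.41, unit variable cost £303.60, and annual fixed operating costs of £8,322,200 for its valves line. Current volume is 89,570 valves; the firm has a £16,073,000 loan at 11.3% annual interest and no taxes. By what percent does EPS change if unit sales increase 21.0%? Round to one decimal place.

Contribution at this volume is 89,570 × £154.81 = £13,866,331.70.
Operating income = contribution − fixed costs = £13,866,331.70 − £8,322,200 = £5,544,131.70.
Interest = £1,816,249.00, so EBIT − I = £3,727,882.70.
DCL = total CM / (EBIT − I) = £13,866,331.70 / £3,727,882.70 = 3.7196.
EPS therefore changes by 3.7196 × (+21.0%) = +78.1%.

+78.1%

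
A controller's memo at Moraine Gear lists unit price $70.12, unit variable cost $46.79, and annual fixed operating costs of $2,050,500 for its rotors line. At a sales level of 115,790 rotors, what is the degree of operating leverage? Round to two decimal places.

At 115,790 units, contribution = 115,790 × $23.33 = $2,701,380.70.
Operating income = contribution − fixed costs = $2,701,380.70 − $2,050,500 = $650,880.70.
Degree of operating leverage = $2,701,380.70 / $650,880.70 = 4.1503.

4.15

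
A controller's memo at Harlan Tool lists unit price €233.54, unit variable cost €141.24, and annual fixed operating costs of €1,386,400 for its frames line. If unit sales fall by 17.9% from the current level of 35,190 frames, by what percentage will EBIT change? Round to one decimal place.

-31.2%

Contribution at this volume is 35,190 × €92.30 = €3,248,037.00.
Subtracting fixed costs: EBIT = €3,248,037.00 − €1,386,400 = €1,861,637.00.
DOL = contribution ÷ EBIT = €3,248,037.00 ÷ €1,861,637.00 = 1.7447.
Operating income changes by 1.7447 × -17.9% = -31.2%.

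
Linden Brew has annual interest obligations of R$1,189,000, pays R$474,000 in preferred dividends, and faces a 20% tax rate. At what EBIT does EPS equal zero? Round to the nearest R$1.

R$1,781,500

Preferred dividends are paid after tax, so their pre-tax equivalent is R$474,000 ÷ (1 − 0.20) = R$592,500.00.
EPS = 0 when EBIT covers interest plus the pre-tax preferred burden: R$1,189,000 + R$592,500.00 = R$1,781,500.00.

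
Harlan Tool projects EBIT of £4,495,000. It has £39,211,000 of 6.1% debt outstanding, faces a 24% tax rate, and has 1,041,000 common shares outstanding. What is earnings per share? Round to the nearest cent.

£1.54

Pre-tax income = £4,495,000 − £2,391,871.00 = £2,103,129.00.
Net income = £2,103,129.00 × (1 − 0.24) = £1,598,378.04.
EPS = £1,598,378.04 ÷ 1,041,000 = £1.54.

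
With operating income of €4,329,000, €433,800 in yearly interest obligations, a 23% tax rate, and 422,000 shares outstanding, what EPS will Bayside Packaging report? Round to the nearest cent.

Interest = €433,800.00, so EBT = €4,329,000 − €433,800.00 = €3,895,200.00.
Net income = €3,895,200.00 × (1 − 0.23) = €2,999,304.00.
Per share: €2,999,304.00 / 422,000 shares = €7.11.

€7.11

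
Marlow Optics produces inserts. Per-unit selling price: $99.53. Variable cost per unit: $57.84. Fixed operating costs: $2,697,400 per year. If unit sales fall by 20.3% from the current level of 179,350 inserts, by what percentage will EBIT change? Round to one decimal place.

-31.8%

At 179,350 units, contribution = 179,350 × $41.69 = $7,477,101.50.
Operating income = contribution − fixed costs = $7,477,101.50 − $2,697,400 = $4,779,701.50.
DOL = contribution ÷ EBIT = $7,477,101.50 ÷ $4,779,701.50 = 1.5643.
Operating income changes by 1.5643 × -20.3% = -31.8%.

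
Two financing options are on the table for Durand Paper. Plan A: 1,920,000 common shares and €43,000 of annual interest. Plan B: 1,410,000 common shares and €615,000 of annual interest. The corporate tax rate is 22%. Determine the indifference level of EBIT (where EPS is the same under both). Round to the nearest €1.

€2,196,412

At indifference, (EBIT − 43,000)(1 − t)/1,920,000 = (EBIT − 615,000)(1 − t)/1,410,000.
The (1 − t) factor cancels: (EBIT − 43,000) × 1,410,000 = (EBIT − 615,000) × 1,920,000.
EBIT × (1,920,000 − 1,410,000) = 615,000 × 1,920,000 − 43,000 × 1,410,000 = 1,120,170,000,000, so EBIT = 1,120,170,000,000 ÷ 510,000 = 2,196,411.76.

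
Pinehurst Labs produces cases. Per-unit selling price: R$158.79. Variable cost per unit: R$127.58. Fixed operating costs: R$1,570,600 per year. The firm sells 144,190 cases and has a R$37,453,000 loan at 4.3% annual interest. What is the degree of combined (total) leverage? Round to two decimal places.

3.41

Contribution at this volume is 144,190 × R$31.21 = R$4,500,169.90.
EBIT = R$4,500,169.90 − R$1,570,600 = R$2,929,569.90. Interest = R$1,610,479.00, so EBIT − I = R$1,319,090.90.
DCL = contribution ÷ (EBIT − I) = R$4,500,169.90 ÷ R$1,319,090.90 = 3.4116.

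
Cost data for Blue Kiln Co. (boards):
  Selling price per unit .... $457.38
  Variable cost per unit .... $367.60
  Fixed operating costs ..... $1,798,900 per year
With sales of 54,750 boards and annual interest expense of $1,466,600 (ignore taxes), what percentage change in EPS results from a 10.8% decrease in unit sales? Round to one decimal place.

At 54,750 units, contribution = 54,750 × $89.78 = $4,915,455.00.
EBIT = $4,915,455.00 − $1,798,900 = $3,116,555.00.
After interest of $1,466,600.00, pre-tax earnings = $1,649,955.00.
DCL = total CM / (EBIT − I) = $4,915,455.00 / $1,649,955.00 = 2.9791.
%ΔEPS = DCL × %ΔSales = 2.9791 × -10.8% = -32.2%.

-32.2%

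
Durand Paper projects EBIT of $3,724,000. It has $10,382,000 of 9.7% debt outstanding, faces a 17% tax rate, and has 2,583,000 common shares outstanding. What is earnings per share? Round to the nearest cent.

$0.87

Pre-tax income = $3,724,000 − $1,007,054.00 = $2,716,946.00.
After tax at 17%: net income = $2,716,946.00 × 0.83 = $2,255,065.18.
EPS = $2,255,065.18 ÷ 2,583,000 = $0.87.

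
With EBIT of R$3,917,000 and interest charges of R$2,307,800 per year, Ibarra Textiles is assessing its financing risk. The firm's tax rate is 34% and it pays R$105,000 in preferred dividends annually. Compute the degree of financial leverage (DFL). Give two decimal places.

2.70

Interest = R$2,307,800.00.
Preferred dividends grossed up pre-tax: R$105,000 / (1 − 0.34) = R$159,090.91.
DFL = EBIT ÷ [EBIT − I − D_p/(1−t)] = R$3,917,000 ÷ [R$3,917,000 − R$2,307,800.00 − R$159,090.91] = R$3,917,000 ÷ R$1,450,109.09 = 2.7012.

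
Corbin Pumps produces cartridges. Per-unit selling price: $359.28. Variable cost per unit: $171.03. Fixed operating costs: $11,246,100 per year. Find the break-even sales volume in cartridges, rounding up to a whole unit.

59,741 cartridges

Each unit contributes $359.28 − $171.03 = $188.25.
Break-even volume = fixed costs ÷ CM per unit = $11,246,100 ÷ $188.25 = 59,740.24, so 59,741 cartridges.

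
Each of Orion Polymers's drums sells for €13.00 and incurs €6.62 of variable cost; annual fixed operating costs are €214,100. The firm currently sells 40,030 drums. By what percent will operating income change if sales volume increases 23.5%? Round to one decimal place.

At 40,030 units, contribution = 40,030 × €6.38 = €255,391.40.
Subtracting fixed costs: EBIT = €255,391.40 − €214,100 = €41,291.40.
DOL = contribution ÷ EBIT = €255,391.40 ÷ €41,291.40 = 6.1851.
%ΔEBIT = DOL × %ΔSales = 6.1851 × +23.5% = +145.3%.

+145.3%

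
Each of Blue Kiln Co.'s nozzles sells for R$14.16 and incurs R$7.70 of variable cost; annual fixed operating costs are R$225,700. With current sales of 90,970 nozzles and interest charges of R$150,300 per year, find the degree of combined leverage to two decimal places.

2.78

At 90,970 units, contribution = 90,970 × R$6.46 = R$587,666.20.
Subtracting fixed costs: EBIT = R$587,666.20 − R$225,700 = R$361,966.20. Interest = R$150,300.00, so EBIT − I = R$211,666.20.
DCL = contribution ÷ (EBIT − I) = R$587,666.20 ÷ R$211,666.20 = 2.7764.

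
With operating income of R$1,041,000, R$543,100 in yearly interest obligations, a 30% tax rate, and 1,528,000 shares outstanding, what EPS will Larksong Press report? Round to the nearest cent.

Pre-tax income = R$1,041,000 − R$543,100.00 = R$497,900.00.
After tax at 30%: net income = R$497,900.00 × 0.70 = R$348,530.00.
EPS = R$348,530.00 ÷ 1,528,000 = R$0.23.

R$0.23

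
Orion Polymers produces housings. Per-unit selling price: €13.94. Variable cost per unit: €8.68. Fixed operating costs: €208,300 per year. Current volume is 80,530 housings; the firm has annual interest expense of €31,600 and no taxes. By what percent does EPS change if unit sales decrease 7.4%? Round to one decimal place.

-17.1%

At 80,530 units, contribution = 80,530 × €5.26 = €423,587.80.
Operating income = contribution − fixed costs = €423,587.80 − €208,300 = €215,287.80.
Interest = €31,600.00, so EBIT − I = €183,687.80.
DCL = total CM / (EBIT − I) = €423,587.80 / €183,687.80 = 2.3060.
EPS therefore changes by 2.3060 × (-7.4%) = -17.1%.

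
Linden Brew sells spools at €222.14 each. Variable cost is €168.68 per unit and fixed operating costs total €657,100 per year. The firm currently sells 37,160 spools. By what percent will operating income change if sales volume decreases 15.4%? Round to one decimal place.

-23.0%

Contribution at this volume is 37,160 × €53.46 = €1,986,573.60.
EBIT = €1,986,573.60 − €657,100 = €1,329,473.60.
Degree of operating leverage = €1,986,573.60 / €1,329,473.60 = 1.4943.
Operating income changes by 1.4943 × -15.4% = -23.0%.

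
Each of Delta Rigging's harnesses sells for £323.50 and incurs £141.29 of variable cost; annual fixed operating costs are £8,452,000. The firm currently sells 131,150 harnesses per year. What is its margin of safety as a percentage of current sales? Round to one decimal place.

64.6%

Contribution margin per unit = £323.50 − £141.29 = £182.21. Break-even units = £8,452,000 ÷ £182.21 = 46,386.04; break-even revenue = 46,386.04 × £323.50 = £15,005,883.32.
Actual sales revenue = 131,150 × £323.50 = £42,427,025.00.
Margin of safety = (£42,427,025.00 − £15,005,883.32) ÷ £42,427,025.00 = 64.6%.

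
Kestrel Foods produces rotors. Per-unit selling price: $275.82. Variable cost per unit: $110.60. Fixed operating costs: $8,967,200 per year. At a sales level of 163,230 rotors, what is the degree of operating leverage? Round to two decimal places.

Total contribution margin = 163,230 × $165.22 = $26,968,860.60.
Subtracting fixed costs: EBIT = $26,968,860.60 − $8,967,200 = $18,001,660.60.
So DOL = total CM / EBIT = $26,968,860.60 / $18,001,660.60 = 1.4981.

1.50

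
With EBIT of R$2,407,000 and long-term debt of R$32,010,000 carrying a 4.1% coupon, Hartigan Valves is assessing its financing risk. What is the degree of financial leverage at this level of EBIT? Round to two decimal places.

Interest = R$1,312,410.00.
Degree of financial leverage = EBIT / (EBIT − interest) = R$2,407,000 / R$1,094,590.00 = 2.1990.

2.20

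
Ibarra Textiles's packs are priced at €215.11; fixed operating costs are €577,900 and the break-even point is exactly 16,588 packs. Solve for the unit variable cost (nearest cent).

At break-even, FC = Q × (P − VC), so P − VC = €577,900 ÷ 16,588 = €34.8384.
Hence VC = price − CM = €215.11 − €34.8384 = €180.27.

€180.27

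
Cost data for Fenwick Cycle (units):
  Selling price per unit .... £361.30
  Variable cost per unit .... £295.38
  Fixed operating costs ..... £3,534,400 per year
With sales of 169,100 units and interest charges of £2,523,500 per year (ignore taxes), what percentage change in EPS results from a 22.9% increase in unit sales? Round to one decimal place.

Total contribution margin = 169,100 × £65.92 = £11,147,072.00.
Subtracting fixed costs: EBIT = £11,147,072.00 − £3,534,400 = £7,612,672.00.
Interest = £2,523,500.00, so EBIT − I = £5,089,172.00.
Degree of combined leverage = contribution ÷ (EBIT − I) = £11,147,072.00 ÷ £5,089,172.00 = 2.1904.
EPS therefore changes by 2.1904 × (+22.9%) = +50.2%.

+50.2%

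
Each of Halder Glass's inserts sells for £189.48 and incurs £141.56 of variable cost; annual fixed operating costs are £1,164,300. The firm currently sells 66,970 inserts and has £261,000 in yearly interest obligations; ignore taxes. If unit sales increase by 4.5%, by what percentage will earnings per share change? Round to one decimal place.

+8.1%

At 66,970 units, contribution = 66,970 × £47.92 = £3,209,202.40.
Operating income = contribution − fixed costs = £3,209,202.40 − £1,164,300 = £2,044,902.40.
After interest of £261,000.00, pre-tax earnings = £1,783,902.40.
Degree of combined leverage = contribution ÷ (EBIT − I) = £3,209,202.40 ÷ £1,783,902.40 = 1.7990.
%ΔEPS = DCL × %ΔSales = 1.7990 × +4.5% = +8.1%.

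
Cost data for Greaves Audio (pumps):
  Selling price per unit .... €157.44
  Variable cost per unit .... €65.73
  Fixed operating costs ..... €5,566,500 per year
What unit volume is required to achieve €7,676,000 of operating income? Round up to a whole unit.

144,396 pumps

Unit CM = price − variable cost = €157.44 − €65.73 = €91.71.
Required volume = (fixed costs + target profit) ÷ CM = (€5,566,500 + €7,676,000) ÷ €91.71 = 144,395.38, so 144,396 pumps.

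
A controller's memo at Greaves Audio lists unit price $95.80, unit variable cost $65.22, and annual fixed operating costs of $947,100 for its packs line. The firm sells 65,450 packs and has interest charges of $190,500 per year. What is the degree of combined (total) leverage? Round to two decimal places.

Contribution at this volume is 65,450 × $30.58 = $2,001,461.00.
Operating income = contribution − fixed costs = $2,001,461.00 − $947,100 = $1,054,361.00. Interest = $190,500.00.
DOL = $2,001,461.00 ÷ $1,054,361.00 = 1.8983; DFL = $1,054,361.00 ÷ $863,861.00 = 1.2205.
Combined leverage = 1.8983 × 1.2205 = 2.3169.

2.32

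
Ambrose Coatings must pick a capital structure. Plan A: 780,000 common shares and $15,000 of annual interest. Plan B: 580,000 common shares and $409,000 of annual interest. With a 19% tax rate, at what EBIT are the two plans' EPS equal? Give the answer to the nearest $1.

Set EPS_A = EPS_B: (EBIT − $15,000)(1 − 0.19) ÷ 780,000 = (EBIT − $409,000)(1 − 0.19) ÷ 580,000.
Cancelling (1 − t) and cross-multiplying: 580,000·(EBIT − 15,000) = 780,000·(EBIT − 409,000).
Solving, EBIT = (409,000·780,000 − 15,000·580,000) / (780,000 − 580,000) = 310,320,000,000 / 200,000 = 1,551,600.00.

$1,551,600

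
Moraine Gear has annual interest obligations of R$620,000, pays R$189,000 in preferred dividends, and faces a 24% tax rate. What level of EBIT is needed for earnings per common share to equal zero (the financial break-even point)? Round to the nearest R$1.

R$868,684

Grossing the preferred dividend up to pre-tax terms: R$189,000 / (1 − 0.24) = R$248,684.21.
EPS = 0 when EBIT covers interest plus the pre-tax preferred burden: R$620,000 + R$248,684.21 = R$868,684.21.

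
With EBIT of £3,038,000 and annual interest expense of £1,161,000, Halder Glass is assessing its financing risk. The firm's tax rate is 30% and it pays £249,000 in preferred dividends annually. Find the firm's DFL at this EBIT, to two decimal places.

Interest = £1,161,000.00.
Preferred dividends grossed up pre-tax: £249,000 / (1 − 0.30) = £355,714.29.
DFL = EBIT ÷ [EBIT − I − D_p/(1−t)] = £3,038,000 ÷ [£3,038,000 − £1,161,000.00 − £355,714.29] = £3,038,000 ÷ £1,521,285.71 = 1.9970.

2.00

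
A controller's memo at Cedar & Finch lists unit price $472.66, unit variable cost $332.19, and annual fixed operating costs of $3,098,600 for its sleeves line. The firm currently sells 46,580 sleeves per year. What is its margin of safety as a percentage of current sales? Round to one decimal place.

Each unit contributes $472.66 − $332.19 = $140.47. Break-even units = $3,098,600 ÷ $140.47 = 22,058.80; break-even revenue = 22,058.80 × $472.66 = $10,426,313.63.
Actual sales revenue = 46,580 × $472.66 = $22,016,502.80.
Margin of safety = ($22,016,502.80 − $10,426,313.63) ÷ $22,016,502.80 = 52.6%.

52.6%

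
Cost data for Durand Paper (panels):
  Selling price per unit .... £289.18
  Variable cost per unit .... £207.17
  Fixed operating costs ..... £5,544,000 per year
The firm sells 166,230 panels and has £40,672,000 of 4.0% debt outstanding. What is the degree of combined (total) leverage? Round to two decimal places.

At 166,230 units, contribution = 166,230 × £82.01 = £13,632,522.30.
Subtracting fixed costs: EBIT = £13,632,522.30 − £5,544,000 = £8,088,522.30. Interest = £1,626,880.00, so EBIT − I = £6,461,642.30.
DCL = contribution ÷ (EBIT − I) = £13,632,522.30 ÷ £6,461,642.30 = 2.1098.

2.11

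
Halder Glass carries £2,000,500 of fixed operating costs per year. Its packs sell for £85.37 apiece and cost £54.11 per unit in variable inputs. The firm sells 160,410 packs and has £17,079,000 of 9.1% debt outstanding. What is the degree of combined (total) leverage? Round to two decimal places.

3.44

Total contribution margin = 160,410 × £31.26 = £5,014,416.60.
EBIT = £5,014,416.60 − £2,000,500 = £3,013,916.60. Interest = £1,554,189.00.
DOL = £5,014,416.60 ÷ £3,013,916.60 = 1.6638; DFL = £3,013,916.60 ÷ £1,459,727.60 = 2.0647.
DCL = DOL × DFL = 1.6638 × 2.0647 = 3.4352.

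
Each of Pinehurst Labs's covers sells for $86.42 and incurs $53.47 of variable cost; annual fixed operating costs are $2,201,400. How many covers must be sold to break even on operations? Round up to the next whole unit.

66,811 covers

Each unit contributes $86.42 − $53.47 = $32.95.
Units to break even: $2,201,400 ÷ $32.95 = 66,810.32, rounded up to 66,811.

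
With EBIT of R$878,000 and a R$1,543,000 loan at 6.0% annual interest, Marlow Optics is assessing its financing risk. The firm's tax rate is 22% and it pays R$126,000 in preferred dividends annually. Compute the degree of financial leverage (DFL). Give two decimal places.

1.41

Interest = R$92,580.00.
Preferred dividends grossed up pre-tax: R$126,000 / (1 − 0.22) = R$161,538.46.
DFL = EBIT ÷ [EBIT − I − D_p/(1−t)] = R$878,000 ÷ [R$878,000 − R$92,580.00 − R$161,538.46] = R$878,000 ÷ R$623,881.54 = 1.4073.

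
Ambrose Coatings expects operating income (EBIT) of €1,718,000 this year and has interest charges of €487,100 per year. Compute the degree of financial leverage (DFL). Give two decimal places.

1.40

Interest = €487,100.00.
Degree of financial leverage = EBIT / (EBIT − interest) = €1,718,000 / €1,230,900.00 = 1.3957.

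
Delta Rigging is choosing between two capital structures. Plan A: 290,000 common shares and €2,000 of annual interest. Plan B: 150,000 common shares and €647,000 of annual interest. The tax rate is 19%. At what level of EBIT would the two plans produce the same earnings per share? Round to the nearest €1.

Set EPS_A = EPS_B: (EBIT − €2,000)(1 − 0.19) ÷ 290,000 = (EBIT − €647,000)(1 − 0.19) ÷ 150,000.
The (1 − t) factor cancels: (EBIT − 2,000) × 150,000 = (EBIT − 647,000) × 290,000.
EBIT × (290,000 − 150,000) = 647,000 × 290,000 − 2,000 × 150,000 = 187,330,000,000, so EBIT = 187,330,000,000 ÷ 140,000 = 1,338,071.43.

€1,338,071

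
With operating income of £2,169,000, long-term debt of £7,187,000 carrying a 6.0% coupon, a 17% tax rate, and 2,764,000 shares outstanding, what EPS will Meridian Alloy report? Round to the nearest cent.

Pre-tax income = £2,169,000 − £431,220.00 = £1,737,780.00.
After tax at 17%: net income = £1,737,780.00 × 0.83 = £1,442,357.40.
EPS = £1,442,357.40 ÷ 2,764,000 = £0.52.

£0.52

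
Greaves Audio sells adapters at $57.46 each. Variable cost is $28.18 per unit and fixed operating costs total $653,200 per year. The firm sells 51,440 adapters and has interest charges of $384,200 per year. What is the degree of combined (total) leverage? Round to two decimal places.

3.21

Total contribution margin = 51,440 × $29.28 = $1,506,163.20.
EBIT = $1,506,163.20 − $653,200 = $852,963.20. Interest = $384,200.00, so EBIT − I = $468,763.20.
Degree of total leverage = total CM / (EBIT − interest) = $1,506,163.20 / $468,763.20 = 3.2131.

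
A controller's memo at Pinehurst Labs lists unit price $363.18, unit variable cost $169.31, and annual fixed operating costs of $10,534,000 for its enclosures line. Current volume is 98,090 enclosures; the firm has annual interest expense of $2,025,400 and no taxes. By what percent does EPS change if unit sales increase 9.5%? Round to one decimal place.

At 98,090 units, contribution = 98,090 × $193.87 = $19,016,708.30.
EBIT = $19,016,708.30 − $10,534,000 = $8,482,708.30.
Interest = $2,025,400.00, so EBIT − I = $6,457,308.30.
DCL = total CM / (EBIT − I) = $19,016,708.30 / $6,457,308.30 = 2.9450.
EPS therefore changes by 2.9450 × (+9.5%) = +28.0%.

+28.0%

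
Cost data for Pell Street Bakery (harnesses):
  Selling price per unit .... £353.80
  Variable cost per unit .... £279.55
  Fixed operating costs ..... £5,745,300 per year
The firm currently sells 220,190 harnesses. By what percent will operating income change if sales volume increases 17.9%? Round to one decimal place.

At 220,190 units, contribution = 220,190 × £74.25 = £16,349,107.50.
Subtracting fixed costs: EBIT = £16,349,107.50 − £5,745,300 = £10,603,807.50.
So DOL = total CM / EBIT = £16,349,107.50 / £10,603,807.50 = 1.5418.
%ΔEBIT = DOL × %ΔSales = 1.5418 × +17.9% = +27.6%.

+27.6%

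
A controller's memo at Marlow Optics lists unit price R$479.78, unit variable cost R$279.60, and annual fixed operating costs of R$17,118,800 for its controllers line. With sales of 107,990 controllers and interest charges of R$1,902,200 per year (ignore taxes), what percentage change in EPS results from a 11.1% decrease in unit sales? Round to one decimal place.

-92.4%

At 107,990 units, contribution = 107,990 × R$200.18 = R$21,617,438.20.
Subtracting fixed costs: EBIT = R$21,617,438.20 − R$17,118,800 = R$4,498,638.20.
After interest of R$1,902,200.00, pre-tax earnings = R$2,596,438.20.
Degree of combined leverage = contribution ÷ (EBIT − I) = R$21,617,438.20 ÷ R$2,596,438.20 = 8.3258.
EPS therefore changes by 8.3258 × (-11.1%) = -92.4%.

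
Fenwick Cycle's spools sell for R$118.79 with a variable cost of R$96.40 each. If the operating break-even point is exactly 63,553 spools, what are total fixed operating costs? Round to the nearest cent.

R$1,422,951.67

Contribution margin per unit = R$118.79 − R$96.40 = R$22.39.
Since BE = FC / CM, FC = 63,553 × R$22.39 = R$1,422,951.67.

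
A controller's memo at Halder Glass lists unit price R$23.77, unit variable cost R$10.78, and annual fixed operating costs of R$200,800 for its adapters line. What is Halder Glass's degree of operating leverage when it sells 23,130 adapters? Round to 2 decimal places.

Contribution at this volume is 23,130 × R$12.99 = R$300,458.70.
Operating income = contribution − fixed costs = R$300,458.70 − R$200,800 = R$99,658.70.
DOL = contribution ÷ EBIT = R$300,458.70 ÷ R$99,658.70 = 3.0149.

3.01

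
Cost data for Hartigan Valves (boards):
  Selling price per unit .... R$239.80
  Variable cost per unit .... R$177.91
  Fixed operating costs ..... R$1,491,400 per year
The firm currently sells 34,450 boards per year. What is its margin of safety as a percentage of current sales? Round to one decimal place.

Each unit contributes R$239.80 − R$177.91 = R$61.89. Break-even units = R$1,491,400 ÷ R$61.89 = 24,097.59; break-even revenue = 24,097.59 × R$239.80 = R$5,778,602.68.
Actual sales revenue = 34,450 × R$239.80 = R$8,261,110.00.
Margin of safety = (R$8,261,110.00 − R$5,778,602.68) ÷ R$8,261,110.00 = 30.1%.

30.1%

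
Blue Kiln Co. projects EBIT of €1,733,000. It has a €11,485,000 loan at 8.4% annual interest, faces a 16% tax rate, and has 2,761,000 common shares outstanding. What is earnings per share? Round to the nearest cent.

Pre-tax income = €1,733,000 − €964,740.00 = €768,260.00.
After tax at 16%: net income = €768,260.00 × 0.84 = €645,338.40.
Per share: €645,338.40 / 2,761,000 shares = €0.23.

€0.23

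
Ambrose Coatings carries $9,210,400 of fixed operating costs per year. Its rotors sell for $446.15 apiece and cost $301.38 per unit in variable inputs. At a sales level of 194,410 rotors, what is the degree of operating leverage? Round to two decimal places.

At 194,410 units, contribution = 194,410 × $144.77 = $28,144,735.70.
EBIT = $28,144,735.70 − $9,210,400 = $18,934,335.70.
Degree of operating leverage = $28,144,735.70 / $18,934,335.70 = 1.4864.

1.49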